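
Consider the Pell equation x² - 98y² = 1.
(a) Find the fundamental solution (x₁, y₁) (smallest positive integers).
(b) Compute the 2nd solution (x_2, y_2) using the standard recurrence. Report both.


Step 1: Find the fundamental solution (x₁, y₁) of x² - 98y² = 1.
  Expand √98 as a continued fraction. a₀ = ⌊√98⌋ = 9; iterate m_{k+1} = d_k·a_k − m_k, d_{k+1} = (98 − m_{k+1}²)/d_k, a_{k+1} = ⌊(a₀ + m_{k+1})/d_{k+1}⌋ (starting m₀ = 0, d₀ = 1), with convergents p_k = a_k·p_{k-1} + p_{k-2}, q_k = a_k·q_{k-1} + q_{k-2} (p₋₁ = 1, q₋₁ = 0):
  k = 0: a₀ = 9; p₀/q₀ = 9/1; p₀² − 98·q₀² = 81 − 98 = -17.
  k = 1: m = 9, d = 17, a = ⌊(9 + 9)/17⌋ = 1; p/q = (1·9 + 1)/(1·1 + 0) = 10/1; p² − 98·q² = 100 − 98 = 2.
  k = 2: m = 8, d = 2, a = ⌊(9 + 8)/2⌋ = 8; p/q = (8·10 + 9)/(8·1 + 1) = 89/9; p² − 98·q² = 7921 − 7938 = -17.
  k = 3: m = 8, d = 17, a = ⌊(9 + 8)/17⌋ = 1; p/q = (1·89 + 10)/(1·9 + 1) = 99/10; p² − 98·q² = 9801 − 9800 = 1.
  The first convergent with p² − 98·q² = 1 gives the fundamental solution (x₁, y₁) = (99, 10).
Step 2: Apply the recurrence (x_{n+1}, y_{n+1}) = (x₁x_n + 98y₁y_n, x₁y_n + y₁x_n) repeatedly.
  From (x_1, y_1) = (99, 10): x_2 = 99·99 + 98·10·10 = 19601; y_2 = 99·10 + 10·99 = 1980.
Step 3: Verify x_2² - 98·y_2² = 384199201 - 384199200 = 1 (should be 1). ✓

(x_1, y_1) = (99, 10); (x_2, y_2) = (19601, 1980).


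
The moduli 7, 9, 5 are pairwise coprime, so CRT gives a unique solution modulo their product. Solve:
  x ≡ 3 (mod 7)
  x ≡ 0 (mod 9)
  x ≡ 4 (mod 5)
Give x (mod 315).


Moduli 7, 9, 5 are pairwise coprime; by CRT there is a unique solution modulo M = 7 · 9 · 5 = 315.
Solve pairwise, accumulating the modulus:
  Start with x ≡ 3 (mod 7).
  Combine with x ≡ 0 (mod 9): since gcd(7, 9) = 1, we get a unique residue mod 63.
    Write x = 3 + 7·t and substitute into x ≡ 0 (mod 9): 7·t ≡ 0 − 3 = -3 (mod 9).
    Reduce coefficients mod 9: 7·t ≡ 6 (mod 9).
    The inverse of 7 mod 9 is 4 (since 7·4 = 28 = 3·9 + 1), so t ≡ 4·6 = 24 ≡ 6 (mod 9).
    Then x = 3 + 7·6 = 45, valid modulo lcm(7, 9) = 63: x ≡ 45 (mod 63).
  Combine with x ≡ 4 (mod 5): since gcd(63, 5) = 1, we get a unique residue mod 315.
    Write x = 45 + 63·t and substitute into x ≡ 4 (mod 5): 63·t ≡ 4 − 45 = -41 (mod 5).
    Reduce coefficients mod 5: 3·t ≡ 4 (mod 5).
    The inverse of 3 mod 5 is 2 (since 3·2 = 6 = 1·5 + 1), so t ≡ 2·4 = 8 ≡ 3 (mod 5).
    Then x = 45 + 63·3 = 234, valid modulo lcm(63, 5) = 315: x ≡ 234 (mod 315).
Verify: 234 mod 7 = 3 ✓, 234 mod 9 = 0 ✓, 234 mod 5 = 4 ✓.

x ≡ 234 (mod 315).


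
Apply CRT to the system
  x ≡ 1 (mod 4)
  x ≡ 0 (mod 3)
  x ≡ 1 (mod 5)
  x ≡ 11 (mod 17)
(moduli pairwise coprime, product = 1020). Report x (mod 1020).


Product of moduli M = 4 · 3 · 5 · 17 = 1020.
Merge one congruence at a time:
  Start: x ≡ 1 (mod 4).
  Combine with x ≡ 0 (mod 3); new modulus lcm = 12.
    Write x = 1 + 4·t and substitute into x ≡ 0 (mod 3): 4·t ≡ 0 − 1 = -1 (mod 3).
    Reduce coefficients mod 3: 1·t ≡ 2 (mod 3).
    So t ≡ 2 (mod 3).
    Then x = 1 + 4·2 = 9, valid modulo lcm(4, 3) = 12: x ≡ 9 (mod 12).
  Combine with x ≡ 1 (mod 5); new modulus lcm = 60.
    Write x = 9 + 12·t and substitute into x ≡ 1 (mod 5): 12·t ≡ 1 − 9 = -8 (mod 5).
    Reduce coefficients mod 5: 2·t ≡ 2 (mod 5).
    The inverse of 2 mod 5 is 3 (since 2·3 = 6 = 1·5 + 1), so t ≡ 3·2 = 6 ≡ 1 (mod 5).
    Then x = 9 + 12·1 = 21, valid modulo lcm(12, 5) = 60: x ≡ 21 (mod 60).
  Combine with x ≡ 11 (mod 17); new modulus lcm = 1020.
    Write x = 21 + 60·t and substitute into x ≡ 11 (mod 17): 60·t ≡ 11 − 21 = -10 (mod 17).
    Reduce coefficients mod 17: 9·t ≡ 7 (mod 17).
    The inverse of 9 mod 17 is 2 (since 9·2 = 18 = 1·17 + 1), so t ≡ 2·7 = 14 ≡ 14 (mod 17).
    Then x = 21 + 60·14 = 861, valid modulo lcm(60, 17) = 1020: x ≡ 861 (mod 1020).
Verify against each original: 861 mod 4 = 1, 861 mod 3 = 0, 861 mod 5 = 1, 861 mod 17 = 11.

x ≡ 861 (mod 1020).


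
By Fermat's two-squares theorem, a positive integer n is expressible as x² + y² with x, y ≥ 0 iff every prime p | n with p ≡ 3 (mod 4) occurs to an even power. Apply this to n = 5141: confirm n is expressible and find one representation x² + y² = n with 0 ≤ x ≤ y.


Step 1: Factor n = 5141 = 53 · 97.
Step 2: Check the mod-4 condition on each prime factor: 53 ≡ 1 (mod 4), exponent 1; 97 ≡ 1 (mod 4), exponent 1.
All primes ≡ 3 (mod 4) appear to even exponent (or don't appear), so by the two-squares theorem n IS expressible as a sum of two squares.
Step 3: Build a representation. Here n = 53 · 97 is a product of primes ≡ 1 (mod 4). Each prime p ≡ 1 (mod 4) is itself a sum of two squares; find a² by testing p − a² for a perfect square:
  53: 53 − 1² = 52, 53 − 2² = 49 = 7² ⇒ 53 = 2² + 7².
  97: 97 − 1² = 96, 97 − 2² = 93, 97 − 3² = 88, 97 − 4² = 81 = 9² ⇒ 97 = 4² + 9².
  Combine using the Brahmagupta–Fibonacci identity (a² + b²)(c² + d²) = (ac − bd)² + (ad + bc)² = (ac + bd)² + (ad − bc)²:
  53 · 97 = 5141: from (2² + 7²)(4² + 9²), take (2·4 − 7·9, 2·9 + 7·4) = (8 − 63, 18 + 28) = (-55, 46); dropping signs (only squares matter) gives (55, 46); check 55² + 46² = 3025 + 2116 = 5141 ✓.
Step 4: Order so x ≤ y and verify: 46² + 55² = 2116 + 3025 = 5141 = n. ✓

n = 5141 = 46² + 55² (one valid representation with x ≤ y).


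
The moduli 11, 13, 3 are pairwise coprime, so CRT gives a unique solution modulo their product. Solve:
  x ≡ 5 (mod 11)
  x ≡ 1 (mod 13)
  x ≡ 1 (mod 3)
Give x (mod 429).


Moduli 11, 13, 3 are pairwise coprime; by CRT there is a unique solution modulo M = 11 · 13 · 3 = 429.
Solve pairwise, accumulating the modulus:
  Start with x ≡ 5 (mod 11).
  Combine with x ≡ 1 (mod 13): since gcd(11, 13) = 1, we get a unique residue mod 143.
    Write x = 5 + 11·t and substitute into x ≡ 1 (mod 13): 11·t ≡ 1 − 5 = -4 (mod 13).
    Reduce coefficients mod 13: 11·t ≡ 9 (mod 13).
    The inverse of 11 mod 13 is 6 (since 11·6 = 66 = 5·13 + 1), so t ≡ 6·9 = 54 ≡ 2 (mod 13).
    Then x = 5 + 11·2 = 27, valid modulo lcm(11, 13) = 143: x ≡ 27 (mod 143).
  Combine with x ≡ 1 (mod 3): since gcd(143, 3) = 1, we get a unique residue mod 429.
    Write x = 27 + 143·t and substitute into x ≡ 1 (mod 3): 143·t ≡ 1 − 27 = -26 (mod 3).
    Reduce coefficients mod 3: 2·t ≡ 1 (mod 3).
    The inverse of 2 mod 3 is 2 (since 2·2 = 4 = 1·3 + 1), so t ≡ 2·1 = 2 ≡ 2 (mod 3).
    Then x = 27 + 143·2 = 313, valid modulo lcm(143, 3) = 429: x ≡ 313 (mod 429).
Verify: 313 mod 11 = 5 ✓, 313 mod 13 = 1 ✓, 313 mod 3 = 1 ✓.

x ≡ 313 (mod 429).


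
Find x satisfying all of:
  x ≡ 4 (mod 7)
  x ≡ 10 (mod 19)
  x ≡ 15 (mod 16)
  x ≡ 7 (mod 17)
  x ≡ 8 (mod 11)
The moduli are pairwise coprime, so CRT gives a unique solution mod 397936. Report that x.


Product of moduli M = 7 · 19 · 16 · 17 · 11 = 397936.
Merge one congruence at a time:
  Start: x ≡ 4 (mod 7).
  Combine with x ≡ 10 (mod 19); new modulus lcm = 133.
    Write x = 4 + 7·t and substitute into x ≡ 10 (mod 19): 7·t ≡ 10 − 4 = 6 (mod 19).
    The inverse of 7 mod 19 is 11 (since 7·11 = 77 = 4·19 + 1), so t ≡ 11·6 = 66 ≡ 9 (mod 19).
    Then x = 4 + 7·9 = 67, valid modulo lcm(7, 19) = 133: x ≡ 67 (mod 133).
  Combine with x ≡ 15 (mod 16); new modulus lcm = 2128.
    Write x = 67 + 133·t and substitute into x ≡ 15 (mod 16): 133·t ≡ 15 − 67 = -52 (mod 16).
    Reduce coefficients mod 16: 5·t ≡ 12 (mod 16).
    The inverse of 5 mod 16 is 13 (since 5·13 = 65 = 4·16 + 1), so t ≡ 13·12 = 156 ≡ 12 (mod 16).
    Then x = 67 + 133·12 = 1663, valid modulo lcm(133, 16) = 2128: x ≡ 1663 (mod 2128).
  Combine with x ≡ 7 (mod 17); new modulus lcm = 36176.
    Write x = 1663 + 2128·t and substitute into x ≡ 7 (mod 17): 2128·t ≡ 7 − 1663 = -1656 (mod 17).
    Reduce coefficients mod 17: 3·t ≡ 10 (mod 17).
    The inverse of 3 mod 17 is 6 (since 3·6 = 18 = 1·17 + 1), so t ≡ 6·10 = 60 ≡ 9 (mod 17).
    Then x = 1663 + 2128·9 = 20815, valid modulo lcm(2128, 17) = 36176: x ≡ 20815 (mod 36176).
  Combine with x ≡ 8 (mod 11); new modulus lcm = 397936.
    Write x = 20815 + 36176·t and substitute into x ≡ 8 (mod 11): 36176·t ≡ 8 − 20815 = -20807 (mod 11).
    Reduce coefficients mod 11: 8·t ≡ 5 (mod 11).
    The inverse of 8 mod 11 is 7 (since 8·7 = 56 = 5·11 + 1), so t ≡ 7·5 = 35 ≡ 2 (mod 11).
    Then x = 20815 + 36176·2 = 93167, valid modulo lcm(36176, 11) = 397936: x ≡ 93167 (mod 397936).
Verify against each original: 93167 mod 7 = 4, 93167 mod 19 = 10, 93167 mod 16 = 15, 93167 mod 17 = 7, 93167 mod 11 = 8.

x ≡ 93167 (mod 397936).


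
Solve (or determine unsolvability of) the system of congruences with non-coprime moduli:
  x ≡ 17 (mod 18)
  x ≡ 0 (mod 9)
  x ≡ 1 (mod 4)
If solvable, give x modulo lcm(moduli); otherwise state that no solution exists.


Moduli 18, 9, 4 are not pairwise coprime, so CRT works modulo lcm(m_i) when all pairwise compatibility conditions hold.
Pairwise compatibility: gcd(m_i, m_j) must divide a_i - a_j for every pair.
Merge one congruence at a time:
  Start: x ≡ 17 (mod 18).
  Combine with x ≡ 0 (mod 9): gcd(18, 9) = 9, and 0 - 17 = -17 is NOT divisible by 9.
    ⇒ system is inconsistent (no integer solution).

No solution (the system is inconsistent).


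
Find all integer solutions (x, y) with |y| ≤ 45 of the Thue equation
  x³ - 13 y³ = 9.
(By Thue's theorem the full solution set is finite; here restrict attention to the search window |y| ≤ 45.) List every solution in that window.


The equation is x³ - 13y³ = 9. For fixed y, x³ = 13·y³ + 9, so a solution requires the RHS to be a perfect cube.
Strategy: iterate y from -45 to 45, compute RHS = 13·y³ + 9, and check whether it is a (positive or negative) perfect cube.
Check small values of y:
  y = 0: RHS = 9 is not a perfect cube.
  y = 1: RHS = 22 is not a perfect cube.
  y = -1: RHS = -4 is not a perfect cube.
  y = 2: RHS = 113 is not a perfect cube.
  y = -2: RHS = -95 is not a perfect cube.
  y = 3: RHS = 360 is not a perfect cube.
  y = -3: RHS = -342 is not a perfect cube.
Continuing the search up to |y| = 45 finds no solutions either.
No (x, y) in the scanned range satisfies the equation.

No integer solutions with |y| ≤ 45.


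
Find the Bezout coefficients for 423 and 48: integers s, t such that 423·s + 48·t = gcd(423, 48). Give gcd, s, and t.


Euclidean algorithm on (423, 48) — divide until remainder is 0:
  423 = 8 · 48 + 39
  48 = 1 · 39 + 9
  39 = 4 · 9 + 3
  9 = 3 · 3 + 0
gcd(423, 48) = 3.
Track Bezout coefficients alongside the remainders: start with r₀ = 423 = a·1 + b·0 (s = 1, t = 0) and r₁ = 48 = a·0 + b·1 (s = 0, t = 1); each new remainder r_{k+1} = r_{k-1} − q_k·r_k inherits s_{k+1} = s_{k-1} − q_k·s_k, t_{k+1} = t_{k-1} − q_k·t_k, so r_k = a·s_k + b·t_k at every step:
  q = 8: r = 39, s = 1 − 8·0 = 1, t = 0 − 8·1 = -8  (check: 423·1 + 48·(-8) = 39)
  q = 1: r = 9, s = 0 − 1·1 = -1, t = 1 − 1·(-8) = 9  (check: 423·(-1) + 48·9 = 9)
  q = 4: r = 3, s = 1 − 4·(-1) = 5, t = -8 − 4·9 = -44  (check: 423·5 + 48·(-44) = 3)
The row with r = 3 (the gcd) gives the Bezout coefficients s = 5, t = -44.
Result: 423 · (5) + 48 · (-44) = 3.

gcd(423, 48) = 3; s = 5, t = -44 (check: 423·5 + 48·(-44) = 3).


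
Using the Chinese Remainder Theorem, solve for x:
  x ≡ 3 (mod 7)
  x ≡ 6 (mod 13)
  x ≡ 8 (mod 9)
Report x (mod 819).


Moduli 7, 13, 9 are pairwise coprime; by CRT there is a unique solution modulo M = 7 · 13 · 9 = 819.
Solve pairwise, accumulating the modulus:
  Start with x ≡ 3 (mod 7).
  Combine with x ≡ 6 (mod 13): since gcd(7, 13) = 1, we get a unique residue mod 91.
    Write x = 3 + 7·t and substitute into x ≡ 6 (mod 13): 7·t ≡ 6 − 3 = 3 (mod 13).
    The inverse of 7 mod 13 is 2 (since 7·2 = 14 = 1·13 + 1), so t ≡ 2·3 = 6 ≡ 6 (mod 13).
    Then x = 3 + 7·6 = 45, valid modulo lcm(7, 13) = 91: x ≡ 45 (mod 91).
  Combine with x ≡ 8 (mod 9): since gcd(91, 9) = 1, we get a unique residue mod 819.
    Write x = 45 + 91·t and substitute into x ≡ 8 (mod 9): 91·t ≡ 8 − 45 = -37 (mod 9).
    Reduce coefficients mod 9: 1·t ≡ 8 (mod 9).
    So t ≡ 8 (mod 9).
    Then x = 45 + 91·8 = 773, valid modulo lcm(91, 9) = 819: x ≡ 773 (mod 819).
Verify: 773 mod 7 = 3 ✓, 773 mod 13 = 6 ✓, 773 mod 9 = 8 ✓.

x ≡ 773 (mod 819).


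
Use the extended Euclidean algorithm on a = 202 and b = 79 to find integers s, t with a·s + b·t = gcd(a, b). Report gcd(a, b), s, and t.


Euclidean algorithm on (202, 79) — divide until remainder is 0:
  202 = 2 · 79 + 44
  79 = 1 · 44 + 35
  44 = 1 · 35 + 9
  35 = 3 · 9 + 8
  9 = 1 · 8 + 1
  8 = 8 · 1 + 0
gcd(202, 79) = 1.
Track Bezout coefficients alongside the remainders: start with r₀ = 202 = a·1 + b·0 (s = 1, t = 0) and r₁ = 79 = a·0 + b·1 (s = 0, t = 1); each new remainder r_{k+1} = r_{k-1} − q_k·r_k inherits s_{k+1} = s_{k-1} − q_k·s_k, t_{k+1} = t_{k-1} − q_k·t_k, so r_k = a·s_k + b·t_k at every step:
  q = 2: r = 44, s = 1 − 2·0 = 1, t = 0 − 2·1 = -2  (check: 202·1 + 79·(-2) = 44)
  q = 1: r = 35, s = 0 − 1·1 = -1, t = 1 − 1·(-2) = 3  (check: 202·(-1) + 79·3 = 35)
  q = 1: r = 9, s = 1 − 1·(-1) = 2, t = -2 − 1·3 = -5  (check: 202·2 + 79·(-5) = 9)
  q = 3: r = 8, s = -1 − 3·2 = -7, t = 3 − 3·(-5) = 18  (check: 202·(-7) + 79·18 = 8)
  q = 1: r = 1, s = 2 − 1·(-7) = 9, t = -5 − 1·18 = -23  (check: 202·9 + 79·(-23) = 1)
The row with r = 1 (the gcd) gives the Bezout coefficients s = 9, t = -23.
Result: 202 · (9) + 79 · (-23) = 1.

gcd(202, 79) = 1; s = 9, t = -23 (check: 202·9 + 79·(-23) = 1).


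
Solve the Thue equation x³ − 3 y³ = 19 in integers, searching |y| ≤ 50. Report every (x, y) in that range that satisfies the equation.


The equation is x³ - 3y³ = 19. For fixed y, x³ = 3·y³ + 19, so a solution requires the RHS to be a perfect cube.
Strategy: iterate y from -50 to 50, compute RHS = 3·y³ + 19, and check whether it is a (positive or negative) perfect cube.
Check small values of y:
  y = 0: RHS = 19 is not a perfect cube.
  y = 1: RHS = 22 is not a perfect cube.
  y = -1: RHS = 16 is not a perfect cube.
  y = 2: RHS = 43 is not a perfect cube.
  y = -2: RHS = -5 is not a perfect cube.
  y = 3: RHS = 100 is not a perfect cube.
  y = -3: RHS = -62 is not a perfect cube.
Continuing the search up to |y| = 50 finds no solutions either.
No (x, y) in the scanned range satisfies the equation.

No integer solutions with |y| ≤ 50.


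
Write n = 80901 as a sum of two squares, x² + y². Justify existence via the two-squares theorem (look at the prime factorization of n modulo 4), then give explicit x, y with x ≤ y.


Step 1: Factor n = 80901 = 3^2 · 89 · 101.
Step 2: Check the mod-4 condition on each prime factor: 3 ≡ 3 (mod 4), exponent 2 (must be even); 89 ≡ 1 (mod 4), exponent 1; 101 ≡ 1 (mod 4), exponent 1.
All primes ≡ 3 (mod 4) appear to even exponent (or don't appear), so by the two-squares theorem n IS expressible as a sum of two squares.
Step 3: Build a representation. Group n = k² · m with k = 3 and m = 89 · 101 = 8989 (a product of primes ≡ 1 (mod 4)); a representation of m scales to one of n via (k·x)² + (k·y)² = k²(x² + y²). Each prime p ≡ 1 (mod 4) is itself a sum of two squares; find a² by testing p − a² for a perfect square:
  89: 89 − 1² = 88, 89 − 2² = 85, 89 − 3² = 80, 89 − 4² = 73, 89 − 5² = 64 = 8² ⇒ 89 = 5² + 8².
  101: 101 − 1² = 100 = 10² ⇒ 101 = 1² + 10².
  Combine using the Brahmagupta–Fibonacci identity (a² + b²)(c² + d²) = (ac − bd)² + (ad + bc)² = (ac + bd)² + (ad − bc)²:
  89 · 101 = 8989: from (5² + 8²)(1² + 10²), take (5·1 − 8·10, 5·10 + 8·1) = (5 − 80, 50 + 8) = (-75, 58); dropping signs (only squares matter) gives (75, 58); check 75² + 58² = 5625 + 3364 = 8989 ✓.
  Scale by k = 3: (3·75, 3·58) = (225, 174).
Step 4: Order so x ≤ y and verify: 174² + 225² = 30276 + 50625 = 80901 = n. ✓

n = 80901 = 174² + 225² (one valid representation with x ≤ y).


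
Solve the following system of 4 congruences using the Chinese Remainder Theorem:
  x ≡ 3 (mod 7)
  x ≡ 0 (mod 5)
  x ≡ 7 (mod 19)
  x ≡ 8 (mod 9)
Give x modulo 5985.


Product of moduli M = 7 · 5 · 19 · 9 = 5985.
Merge one congruence at a time:
  Start: x ≡ 3 (mod 7).
  Combine with x ≡ 0 (mod 5); new modulus lcm = 35.
    Write x = 3 + 7·t and substitute into x ≡ 0 (mod 5): 7·t ≡ 0 − 3 = -3 (mod 5).
    Reduce coefficients mod 5: 2·t ≡ 2 (mod 5).
    The inverse of 2 mod 5 is 3 (since 2·3 = 6 = 1·5 + 1), so t ≡ 3·2 = 6 ≡ 1 (mod 5).
    Then x = 3 + 7·1 = 10, valid modulo lcm(7, 5) = 35: x ≡ 10 (mod 35).
  Combine with x ≡ 7 (mod 19); new modulus lcm = 665.
    Write x = 10 + 35·t and substitute into x ≡ 7 (mod 19): 35·t ≡ 7 − 10 = -3 (mod 19).
    Reduce coefficients mod 19: 16·t ≡ 16 (mod 19).
    The inverse of 16 mod 19 is 6 (since 16·6 = 96 = 5·19 + 1), so t ≡ 6·16 = 96 ≡ 1 (mod 19).
    Then x = 10 + 35·1 = 45, valid modulo lcm(35, 19) = 665: x ≡ 45 (mod 665).
  Combine with x ≡ 8 (mod 9); new modulus lcm = 5985.
    Write x = 45 + 665·t and substitute into x ≡ 8 (mod 9): 665·t ≡ 8 − 45 = -37 (mod 9).
    Reduce coefficients mod 9: 8·t ≡ 8 (mod 9).
    The inverse of 8 mod 9 is 8 (since 8·8 = 64 = 7·9 + 1), so t ≡ 8·8 = 64 ≡ 1 (mod 9).
    Then x = 45 + 665·1 = 710, valid modulo lcm(665, 9) = 5985: x ≡ 710 (mod 5985).
Verify against each original: 710 mod 7 = 3, 710 mod 5 = 0, 710 mod 19 = 7, 710 mod 9 = 8.

x ≡ 710 (mod 5985).


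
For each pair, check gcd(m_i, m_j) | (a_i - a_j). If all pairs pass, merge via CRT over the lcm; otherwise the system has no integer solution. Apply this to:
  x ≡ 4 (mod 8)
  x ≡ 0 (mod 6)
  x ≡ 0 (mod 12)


Moduli 8, 6, 12 are not pairwise coprime, so CRT works modulo lcm(m_i) when all pairwise compatibility conditions hold.
Pairwise compatibility: gcd(m_i, m_j) must divide a_i - a_j for every pair.
Merge one congruence at a time:
  Start: x ≡ 4 (mod 8).
  Combine with x ≡ 0 (mod 6): gcd(8, 6) = 2; 0 - 4 = -4, which IS divisible by 2, so compatible.
    Write x = 4 + 8·t and substitute into x ≡ 0 (mod 6): 8·t ≡ 0 − 4 = -4 (mod 6).
    Divide the congruence (and modulus) by g = 2: 4·t ≡ -2 (mod 3).
    Reduce coefficients mod 3: 1·t ≡ 1 (mod 3).
    So t ≡ 1 (mod 3).
    Then x = 4 + 8·1 = 12, valid modulo lcm(8, 6) = 24: x ≡ 12 (mod 24).
  Combine with x ≡ 0 (mod 12): gcd(24, 12) = 12; 0 - 12 = -12, which IS divisible by 12, so compatible.
    Write x = 12 + 24·t and substitute into x ≡ 0 (mod 12): 24·t ≡ 0 − 12 = -12 (mod 12).
    Divide the congruence (and modulus) by g = 12: 2·t ≡ -1 (mod 1).
    Modulo 1 every t works; take t = 0.
    Then x = 12 + 24·0 = 12, valid modulo lcm(24, 12) = 24: x ≡ 12 (mod 24).
Verify: 12 mod 8 = 4, 12 mod 6 = 0, 12 mod 12 = 0.

x ≡ 12 (mod 24).


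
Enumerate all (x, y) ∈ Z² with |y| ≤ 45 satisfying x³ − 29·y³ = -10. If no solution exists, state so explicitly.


The equation is x³ - 29y³ = -10. For fixed y, x³ = 29·y³ − 10, so a solution requires the RHS to be a perfect cube.
Strategy: iterate y from -45 to 45, compute RHS = 29·y³ − 10, and check whether it is a (positive or negative) perfect cube.
Check small values of y:
  y = 0: RHS = -10 is not a perfect cube.
  y = 1: RHS = 19 is not a perfect cube.
  y = -1: RHS = -39 is not a perfect cube.
  y = 2: RHS = 222 is not a perfect cube.
  y = -2: RHS = -242 is not a perfect cube.
  y = 3: RHS = 773 is not a perfect cube.
  y = -3: RHS = -793 is not a perfect cube.
Continuing the search up to |y| = 45 finds no solutions either.
No (x, y) in the scanned range satisfies the equation.

No integer solutions with |y| ≤ 45.


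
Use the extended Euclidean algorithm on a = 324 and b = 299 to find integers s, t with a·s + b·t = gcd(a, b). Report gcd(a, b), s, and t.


Euclidean algorithm on (324, 299) — divide until remainder is 0:
  324 = 1 · 299 + 25
  299 = 11 · 25 + 24
  25 = 1 · 24 + 1
  24 = 24 · 1 + 0
gcd(324, 299) = 1.
Track Bezout coefficients alongside the remainders: start with r₀ = 324 = a·1 + b·0 (s = 1, t = 0) and r₁ = 299 = a·0 + b·1 (s = 0, t = 1); each new remainder r_{k+1} = r_{k-1} − q_k·r_k inherits s_{k+1} = s_{k-1} − q_k·s_k, t_{k+1} = t_{k-1} − q_k·t_k, so r_k = a·s_k + b·t_k at every step:
  q = 1: r = 25, s = 1 − 1·0 = 1, t = 0 − 1·1 = -1  (check: 324·1 + 299·(-1) = 25)
  q = 11: r = 24, s = 0 − 11·1 = -11, t = 1 − 11·(-1) = 12  (check: 324·(-11) + 299·12 = 24)
  q = 1: r = 1, s = 1 − 1·(-11) = 12, t = -1 − 1·12 = -13  (check: 324·12 + 299·(-13) = 1)
The row with r = 1 (the gcd) gives the Bezout coefficients s = 12, t = -13.
Result: 324 · (12) + 299 · (-13) = 1.

gcd(324, 299) = 1; s = 12, t = -13 (check: 324·12 + 299·(-13) = 1).


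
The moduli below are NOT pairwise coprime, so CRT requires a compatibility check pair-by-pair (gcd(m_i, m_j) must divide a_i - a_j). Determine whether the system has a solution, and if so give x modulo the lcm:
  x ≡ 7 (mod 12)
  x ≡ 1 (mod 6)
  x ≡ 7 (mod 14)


Moduli 12, 6, 14 are not pairwise coprime, so CRT works modulo lcm(m_i) when all pairwise compatibility conditions hold.
Pairwise compatibility: gcd(m_i, m_j) must divide a_i - a_j for every pair.
Merge one congruence at a time:
  Start: x ≡ 7 (mod 12).
  Combine with x ≡ 1 (mod 6): gcd(12, 6) = 6; 1 - 7 = -6, which IS divisible by 6, so compatible.
    Write x = 7 + 12·t and substitute into x ≡ 1 (mod 6): 12·t ≡ 1 − 7 = -6 (mod 6).
    Divide the congruence (and modulus) by g = 6: 2·t ≡ -1 (mod 1).
    Modulo 1 every t works; take t = 0.
    Then x = 7 + 12·0 = 7, valid modulo lcm(12, 6) = 12: x ≡ 7 (mod 12).
  Combine with x ≡ 7 (mod 14): gcd(12, 14) = 2; 7 - 7 = 0, which IS divisible by 2, so compatible.
    Write x = 7 + 12·t and substitute into x ≡ 7 (mod 14): 12·t ≡ 7 − 7 = 0 (mod 14).
    Divide the congruence (and modulus) by g = 2: 6·t ≡ 0 (mod 7).
    The inverse of 6 mod 7 is 6 (since 6·6 = 36 = 5·7 + 1), so t ≡ 6·0 = 0 ≡ 0 (mod 7).
    Then x = 7 + 12·0 = 7, valid modulo lcm(12, 14) = 84: x ≡ 7 (mod 84).
Verify: 7 mod 12 = 7, 7 mod 6 = 1, 7 mod 14 = 7.

x ≡ 7 (mod 84).


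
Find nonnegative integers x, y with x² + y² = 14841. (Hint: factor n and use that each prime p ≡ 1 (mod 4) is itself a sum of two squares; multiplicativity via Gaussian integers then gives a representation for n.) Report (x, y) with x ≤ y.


Step 1: Factor n = 14841 = 3^2 · 17 · 97.
Step 2: Check the mod-4 condition on each prime factor: 3 ≡ 3 (mod 4), exponent 2 (must be even); 17 ≡ 1 (mod 4), exponent 1; 97 ≡ 1 (mod 4), exponent 1.
All primes ≡ 3 (mod 4) appear to even exponent (or don't appear), so by the two-squares theorem n IS expressible as a sum of two squares.
Step 3: Build a representation. Group n = k² · m with k = 3 and m = 17 · 97 = 1649 (a product of primes ≡ 1 (mod 4)); a representation of m scales to one of n via (k·x)² + (k·y)² = k²(x² + y²). Each prime p ≡ 1 (mod 4) is itself a sum of two squares; find a² by testing p − a² for a perfect square:
  17: 17 − 1² = 16 = 4² ⇒ 17 = 1² + 4².
  97: 97 − 1² = 96, 97 − 2² = 93, 97 − 3² = 88, 97 − 4² = 81 = 9² ⇒ 97 = 4² + 9².
  Combine using the Brahmagupta–Fibonacci identity (a² + b²)(c² + d²) = (ac − bd)² + (ad + bc)² = (ac + bd)² + (ad − bc)²:
  17 · 97 = 1649: from (1² + 4²)(4² + 9²), take (1·4 − 4·9, 1·9 + 4·4) = (4 − 36, 9 + 16) = (-32, 25); dropping signs (only squares matter) gives (32, 25); check 32² + 25² = 1024 + 625 = 1649 ✓.
  Scale by k = 3: (3·32, 3·25) = (96, 75).
Step 4: Order so x ≤ y and verify: 75² + 96² = 5625 + 9216 = 14841 = n. ✓

n = 14841 = 75² + 96² (one valid representation with x ≤ y).


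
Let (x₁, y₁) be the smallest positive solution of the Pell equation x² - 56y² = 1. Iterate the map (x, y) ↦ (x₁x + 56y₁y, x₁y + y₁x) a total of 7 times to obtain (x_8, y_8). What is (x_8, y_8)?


Step 1: Find the fundamental solution (x₁, y₁) of x² - 56y² = 1.
  Expand √56 as a continued fraction. a₀ = ⌊√56⌋ = 7; iterate m_{k+1} = d_k·a_k − m_k, d_{k+1} = (56 − m_{k+1}²)/d_k, a_{k+1} = ⌊(a₀ + m_{k+1})/d_{k+1}⌋ (starting m₀ = 0, d₀ = 1), with convergents p_k = a_k·p_{k-1} + p_{k-2}, q_k = a_k·q_{k-1} + q_{k-2} (p₋₁ = 1, q₋₁ = 0):
  k = 0: a₀ = 7; p₀/q₀ = 7/1; p₀² − 56·q₀² = 49 − 56 = -7.
  k = 1: m = 7, d = 7, a = ⌊(7 + 7)/7⌋ = 2; p/q = (2·7 + 1)/(2·1 + 0) = 15/2; p² − 56·q² = 225 − 224 = 1.
  The first convergent with p² − 56·q² = 1 gives the fundamental solution (x₁, y₁) = (15, 2).
Step 2: Apply the recurrence (x_{n+1}, y_{n+1}) = (x₁x_n + 56y₁y_n, x₁y_n + y₁x_n) repeatedly.
  From (x_1, y_1) = (15, 2): x_2 = 15·15 + 56·2·2 = 449; y_2 = 15·2 + 2·15 = 60.
  From (x_2, y_2) = (449, 60): x_3 = 15·449 + 56·2·60 = 13455; y_3 = 15·60 + 2·449 = 1798.
  From (x_3, y_3) = (13455, 1798): x_4 = 15·13455 + 56·2·1798 = 403201; y_4 = 15·1798 + 2·13455 = 53880.
  From (x_4, y_4) = (403201, 53880): x_5 = 15·403201 + 56·2·53880 = 12082575; y_5 = 15·53880 + 2·403201 = 1614602.
  From (x_5, y_5) = (12082575, 1614602): x_6 = 15·12082575 + 56·2·1614602 = 362074049; y_6 = 15·1614602 + 2·12082575 = 48384180.
  From (x_6, y_6) = (362074049, 48384180): x_7 = 15·362074049 + 56·2·48384180 = 10850138895; y_7 = 15·48384180 + 2·362074049 = 1449910798.
  From (x_7, y_7) = (10850138895, 1449910798): x_8 = 15·10850138895 + 56·2·1449910798 = 325142092801; y_8 = 15·1449910798 + 2·10850138895 = 43448939760.
Step 3: Verify x_8² - 56·y_8² = 105717380511014096025601 - 105717380511014096025600 = 1 (should be 1). ✓

(x_1, y_1) = (15, 2); (x_8, y_8) = (325142092801, 43448939760).


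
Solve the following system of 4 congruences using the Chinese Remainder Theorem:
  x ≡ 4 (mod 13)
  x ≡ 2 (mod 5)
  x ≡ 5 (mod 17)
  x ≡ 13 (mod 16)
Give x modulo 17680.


Product of moduli M = 13 · 5 · 17 · 16 = 17680.
Merge one congruence at a time:
  Start: x ≡ 4 (mod 13).
  Combine with x ≡ 2 (mod 5); new modulus lcm = 65.
    Write x = 4 + 13·t and substitute into x ≡ 2 (mod 5): 13·t ≡ 2 − 4 = -2 (mod 5).
    Reduce coefficients mod 5: 3·t ≡ 3 (mod 5).
    The inverse of 3 mod 5 is 2 (since 3·2 = 6 = 1·5 + 1), so t ≡ 2·3 = 6 ≡ 1 (mod 5).
    Then x = 4 + 13·1 = 17, valid modulo lcm(13, 5) = 65: x ≡ 17 (mod 65).
  Combine with x ≡ 5 (mod 17); new modulus lcm = 1105.
    Write x = 17 + 65·t and substitute into x ≡ 5 (mod 17): 65·t ≡ 5 − 17 = -12 (mod 17).
    Reduce coefficients mod 17: 14·t ≡ 5 (mod 17).
    The inverse of 14 mod 17 is 11 (since 14·11 = 154 = 9·17 + 1), so t ≡ 11·5 = 55 ≡ 4 (mod 17).
    Then x = 17 + 65·4 = 277, valid modulo lcm(65, 17) = 1105: x ≡ 277 (mod 1105).
  Combine with x ≡ 13 (mod 16); new modulus lcm = 17680.
    Write x = 277 + 1105·t and substitute into x ≡ 13 (mod 16): 1105·t ≡ 13 − 277 = -264 (mod 16).
    Reduce coefficients mod 16: 1·t ≡ 8 (mod 16).
    So t ≡ 8 (mod 16).
    Then x = 277 + 1105·8 = 9117, valid modulo lcm(1105, 16) = 17680: x ≡ 9117 (mod 17680).
Verify against each original: 9117 mod 13 = 4, 9117 mod 5 = 2, 9117 mod 17 = 5, 9117 mod 16 = 13.

x ≡ 9117 (mod 17680).


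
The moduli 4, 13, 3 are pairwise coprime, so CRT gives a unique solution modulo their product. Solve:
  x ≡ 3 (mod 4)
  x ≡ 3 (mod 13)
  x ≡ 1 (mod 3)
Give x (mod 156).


Moduli 4, 13, 3 are pairwise coprime; by CRT there is a unique solution modulo M = 4 · 13 · 3 = 156.
Solve pairwise, accumulating the modulus:
  Start with x ≡ 3 (mod 4).
  Combine with x ≡ 3 (mod 13): since gcd(4, 13) = 1, we get a unique residue mod 52.
    Write x = 3 + 4·t and substitute into x ≡ 3 (mod 13): 4·t ≡ 3 − 3 = 0 (mod 13).
    The inverse of 4 mod 13 is 10 (since 4·10 = 40 = 3·13 + 1), so t ≡ 10·0 = 0 ≡ 0 (mod 13).
    Then x = 3 + 4·0 = 3, valid modulo lcm(4, 13) = 52: x ≡ 3 (mod 52).
  Combine with x ≡ 1 (mod 3): since gcd(52, 3) = 1, we get a unique residue mod 156.
    Write x = 3 + 52·t and substitute into x ≡ 1 (mod 3): 52·t ≡ 1 − 3 = -2 (mod 3).
    Reduce coefficients mod 3: 1·t ≡ 1 (mod 3).
    So t ≡ 1 (mod 3).
    Then x = 3 + 52·1 = 55, valid modulo lcm(52, 3) = 156: x ≡ 55 (mod 156).
Verify: 55 mod 4 = 3 ✓, 55 mod 13 = 3 ✓, 55 mod 3 = 1 ✓.

x ≡ 55 (mod 156).


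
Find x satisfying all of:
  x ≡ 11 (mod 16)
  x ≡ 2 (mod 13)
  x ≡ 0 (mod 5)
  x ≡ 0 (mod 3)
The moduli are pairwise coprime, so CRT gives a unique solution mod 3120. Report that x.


Product of moduli M = 16 · 13 · 5 · 3 = 3120.
Merge one congruence at a time:
  Start: x ≡ 11 (mod 16).
  Combine with x ≡ 2 (mod 13); new modulus lcm = 208.
    Write x = 11 + 16·t and substitute into x ≡ 2 (mod 13): 16·t ≡ 2 − 11 = -9 (mod 13).
    Reduce coefficients mod 13: 3·t ≡ 4 (mod 13).
    The inverse of 3 mod 13 is 9 (since 3·9 = 27 = 2·13 + 1), so t ≡ 9·4 = 36 ≡ 10 (mod 13).
    Then x = 11 + 16·10 = 171, valid modulo lcm(16, 13) = 208: x ≡ 171 (mod 208).
  Combine with x ≡ 0 (mod 5); new modulus lcm = 1040.
    Write x = 171 + 208·t and substitute into x ≡ 0 (mod 5): 208·t ≡ 0 − 171 = -171 (mod 5).
    Reduce coefficients mod 5: 3·t ≡ 4 (mod 5).
    The inverse of 3 mod 5 is 2 (since 3·2 = 6 = 1·5 + 1), so t ≡ 2·4 = 8 ≡ 3 (mod 5).
    Then x = 171 + 208·3 = 795, valid modulo lcm(208, 5) = 1040: x ≡ 795 (mod 1040).
  Combine with x ≡ 0 (mod 3); new modulus lcm = 3120.
    Write x = 795 + 1040·t and substitute into x ≡ 0 (mod 3): 1040·t ≡ 0 − 795 = -795 (mod 3).
    Reduce coefficients mod 3: 2·t ≡ 0 (mod 3).
    The inverse of 2 mod 3 is 2 (since 2·2 = 4 = 1·3 + 1), so t ≡ 2·0 = 0 ≡ 0 (mod 3).
    Then x = 795 + 1040·0 = 795, valid modulo lcm(1040, 3) = 3120: x ≡ 795 (mod 3120).
Verify against each original: 795 mod 16 = 11, 795 mod 13 = 2, 795 mod 5 = 0, 795 mod 3 = 0.

x ≡ 795 (mod 3120).


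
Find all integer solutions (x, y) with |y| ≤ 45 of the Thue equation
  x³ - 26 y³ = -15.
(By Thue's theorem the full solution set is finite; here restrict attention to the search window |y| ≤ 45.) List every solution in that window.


The equation is x³ - 26y³ = -15. For fixed y, x³ = 26·y³ − 15, so a solution requires the RHS to be a perfect cube.
Strategy: iterate y from -45 to 45, compute RHS = 26·y³ − 15, and check whether it is a (positive or negative) perfect cube.
Check small values of y:
  y = 0: RHS = -15 is not a perfect cube.
  y = 1: RHS = 11 is not a perfect cube.
  y = -1: RHS = -41 is not a perfect cube.
  y = 2: RHS = 193 is not a perfect cube.
  y = -2: RHS = -223 is not a perfect cube.
  y = 3: RHS = 687 is not a perfect cube.
  y = -3: RHS = -717 is not a perfect cube.
Continuing the search up to |y| = 45 finds no solutions either.
No (x, y) in the scanned range satisfies the equation.

No integer solutions with |y| ≤ 45.


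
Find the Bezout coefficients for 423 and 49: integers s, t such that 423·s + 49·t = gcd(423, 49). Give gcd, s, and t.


Euclidean algorithm on (423, 49) — divide until remainder is 0:
  423 = 8 · 49 + 31
  49 = 1 · 31 + 18
  31 = 1 · 18 + 13
  18 = 1 · 13 + 5
  13 = 2 · 5 + 3
  5 = 1 · 3 + 2
  3 = 1 · 2 + 1
  2 = 2 · 1 + 0
gcd(423, 49) = 1.
Track Bezout coefficients alongside the remainders: start with r₀ = 423 = a·1 + b·0 (s = 1, t = 0) and r₁ = 49 = a·0 + b·1 (s = 0, t = 1); each new remainder r_{k+1} = r_{k-1} − q_k·r_k inherits s_{k+1} = s_{k-1} − q_k·s_k, t_{k+1} = t_{k-1} − q_k·t_k, so r_k = a·s_k + b·t_k at every step:
  q = 8: r = 31, s = 1 − 8·0 = 1, t = 0 − 8·1 = -8  (check: 423·1 + 49·(-8) = 31)
  q = 1: r = 18, s = 0 − 1·1 = -1, t = 1 − 1·(-8) = 9  (check: 423·(-1) + 49·9 = 18)
  q = 1: r = 13, s = 1 − 1·(-1) = 2, t = -8 − 1·9 = -17  (check: 423·2 + 49·(-17) = 13)
  q = 1: r = 5, s = -1 − 1·2 = -3, t = 9 − 1·(-17) = 26  (check: 423·(-3) + 49·26 = 5)
  q = 2: r = 3, s = 2 − 2·(-3) = 8, t = -17 − 2·26 = -69  (check: 423·8 + 49·(-69) = 3)
  q = 1: r = 2, s = -3 − 1·8 = -11, t = 26 − 1·(-69) = 95  (check: 423·(-11) + 49·95 = 2)
  q = 1: r = 1, s = 8 − 1·(-11) = 19, t = -69 − 1·95 = -164  (check: 423·19 + 49·(-164) = 1)
The row with r = 1 (the gcd) gives the Bezout coefficients s = 19, t = -164.
Result: 423 · (19) + 49 · (-164) = 1.

gcd(423, 49) = 1; s = 19, t = -164 (check: 423·19 + 49·(-164) = 1).


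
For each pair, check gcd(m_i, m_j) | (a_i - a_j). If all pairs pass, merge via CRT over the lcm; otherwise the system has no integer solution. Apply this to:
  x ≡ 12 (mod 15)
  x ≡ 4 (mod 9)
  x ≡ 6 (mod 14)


Moduli 15, 9, 14 are not pairwise coprime, so CRT works modulo lcm(m_i) when all pairwise compatibility conditions hold.
Pairwise compatibility: gcd(m_i, m_j) must divide a_i - a_j for every pair.
Merge one congruence at a time:
  Start: x ≡ 12 (mod 15).
  Combine with x ≡ 4 (mod 9): gcd(15, 9) = 3, and 4 - 12 = -8 is NOT divisible by 3.
    ⇒ system is inconsistent (no integer solution).

No solution (the system is inconsistent).


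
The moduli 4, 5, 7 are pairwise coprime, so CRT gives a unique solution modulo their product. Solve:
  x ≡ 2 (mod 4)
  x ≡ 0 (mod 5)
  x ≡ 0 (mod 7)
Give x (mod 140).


Moduli 4, 5, 7 are pairwise coprime; by CRT there is a unique solution modulo M = 4 · 5 · 7 = 140.
Solve pairwise, accumulating the modulus:
  Start with x ≡ 2 (mod 4).
  Combine with x ≡ 0 (mod 5): since gcd(4, 5) = 1, we get a unique residue mod 20.
    Write x = 2 + 4·t and substitute into x ≡ 0 (mod 5): 4·t ≡ 0 − 2 = -2 (mod 5).
    Reduce coefficients mod 5: 4·t ≡ 3 (mod 5).
    The inverse of 4 mod 5 is 4 (since 4·4 = 16 = 3·5 + 1), so t ≡ 4·3 = 12 ≡ 2 (mod 5).
    Then x = 2 + 4·2 = 10, valid modulo lcm(4, 5) = 20: x ≡ 10 (mod 20).
  Combine with x ≡ 0 (mod 7): since gcd(20, 7) = 1, we get a unique residue mod 140.
    Write x = 10 + 20·t and substitute into x ≡ 0 (mod 7): 20·t ≡ 0 − 10 = -10 (mod 7).
    Reduce coefficients mod 7: 6·t ≡ 4 (mod 7).
    The inverse of 6 mod 7 is 6 (since 6·6 = 36 = 5·7 + 1), so t ≡ 6·4 = 24 ≡ 3 (mod 7).
    Then x = 10 + 20·3 = 70, valid modulo lcm(20, 7) = 140: x ≡ 70 (mod 140).
Verify: 70 mod 4 = 2 ✓, 70 mod 5 = 0 ✓, 70 mod 7 = 0 ✓.

x ≡ 70 (mod 140).


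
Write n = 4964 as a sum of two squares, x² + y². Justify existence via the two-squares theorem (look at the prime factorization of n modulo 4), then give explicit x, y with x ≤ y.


Step 1: Factor n = 4964 = 2^2 · 17 · 73.
Step 2: Check the mod-4 condition on each prime factor: 2 = 2 (special); 17 ≡ 1 (mod 4), exponent 1; 73 ≡ 1 (mod 4), exponent 1.
All primes ≡ 3 (mod 4) appear to even exponent (or don't appear), so by the two-squares theorem n IS expressible as a sum of two squares.
Step 3: Build a representation. Group n = k² · m with k = 2 and m = 17 · 73 = 1241 (a product of primes ≡ 1 (mod 4)); a representation of m scales to one of n via (k·x)² + (k·y)² = k²(x² + y²). Each prime p ≡ 1 (mod 4) is itself a sum of two squares; find a² by testing p − a² for a perfect square:
  17: 17 − 1² = 16 = 4² ⇒ 17 = 1² + 4².
  73: 73 − 1² = 72, 73 − 2² = 69, 73 − 3² = 64 = 8² ⇒ 73 = 3² + 8².
  Combine using the Brahmagupta–Fibonacci identity (a² + b²)(c² + d²) = (ac − bd)² + (ad + bc)² = (ac + bd)² + (ad − bc)²:
  17 · 73 = 1241: from (1² + 4²)(3² + 8²), take (1·3 − 4·8, 1·8 + 4·3) = (3 − 32, 8 + 12) = (-29, 20); dropping signs (only squares matter) gives (29, 20); check 29² + 20² = 841 + 400 = 1241 ✓.
  Scale by k = 2: (2·29, 2·20) = (58, 40).
Step 4: Order so x ≤ y and verify: 40² + 58² = 1600 + 3364 = 4964 = n. ✓

n = 4964 = 40² + 58² (one valid representation with x ≤ y).


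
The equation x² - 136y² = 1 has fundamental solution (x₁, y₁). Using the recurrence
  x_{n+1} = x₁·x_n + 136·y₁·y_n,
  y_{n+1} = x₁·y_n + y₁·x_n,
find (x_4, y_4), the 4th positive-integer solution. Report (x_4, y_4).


Step 1: Find the fundamental solution (x₁, y₁) of x² - 136y² = 1.
  Expand √136 as a continued fraction. a₀ = ⌊√136⌋ = 11; iterate m_{k+1} = d_k·a_k − m_k, d_{k+1} = (136 − m_{k+1}²)/d_k, a_{k+1} = ⌊(a₀ + m_{k+1})/d_{k+1}⌋ (starting m₀ = 0, d₀ = 1), with convergents p_k = a_k·p_{k-1} + p_{k-2}, q_k = a_k·q_{k-1} + q_{k-2} (p₋₁ = 1, q₋₁ = 0):
  k = 0: a₀ = 11; p₀/q₀ = 11/1; p₀² − 136·q₀² = 121 − 136 = -15.
  k = 1: m = 11, d = 15, a = ⌊(11 + 11)/15⌋ = 1; p/q = (1·11 + 1)/(1·1 + 0) = 12/1; p² − 136·q² = 144 − 136 = 8.
  k = 2: m = 4, d = 8, a = ⌊(11 + 4)/8⌋ = 1; p/q = (1·12 + 11)/(1·1 + 1) = 23/2; p² − 136·q² = 529 − 544 = -15.
  k = 3: m = 4, d = 15, a = ⌊(11 + 4)/15⌋ = 1; p/q = (1·23 + 12)/(1·2 + 1) = 35/3; p² − 136·q² = 1225 − 1224 = 1.
  The first convergent with p² − 136·q² = 1 gives the fundamental solution (x₁, y₁) = (35, 3).
Step 2: Apply the recurrence (x_{n+1}, y_{n+1}) = (x₁x_n + 136y₁y_n, x₁y_n + y₁x_n) repeatedly.
  From (x_1, y_1) = (35, 3): x_2 = 35·35 + 136·3·3 = 2449; y_2 = 35·3 + 3·35 = 210.
  From (x_2, y_2) = (2449, 210): x_3 = 35·2449 + 136·3·210 = 171395; y_3 = 35·210 + 3·2449 = 14697.
  From (x_3, y_3) = (171395, 14697): x_4 = 35·171395 + 136·3·14697 = 11995201; y_4 = 35·14697 + 3·171395 = 1028580.
Step 3: Verify x_4² - 136·y_4² = 143884847030401 - 143884847030400 = 1 (should be 1). ✓

(x_1, y_1) = (35, 3); (x_4, y_4) = (11995201, 1028580).


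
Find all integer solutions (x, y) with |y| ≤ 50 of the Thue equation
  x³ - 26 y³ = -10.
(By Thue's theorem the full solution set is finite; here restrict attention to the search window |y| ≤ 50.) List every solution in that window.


The equation is x³ - 26y³ = -10. For fixed y, x³ = 26·y³ − 10, so a solution requires the RHS to be a perfect cube.
Strategy: iterate y from -50 to 50, compute RHS = 26·y³ − 10, and check whether it is a (positive or negative) perfect cube.
Check small values of y:
  y = 0: RHS = -10 is not a perfect cube.
  y = 1: RHS = 16 is not a perfect cube.
  y = -1: RHS = -36 is not a perfect cube.
  y = 2: RHS = 198 is not a perfect cube.
  y = -2: RHS = -218 is not a perfect cube.
  y = 3: RHS = 692 is not a perfect cube.
  y = -3: RHS = -712 is not a perfect cube.
Continuing the search up to |y| = 50 finds no solutions either.
No (x, y) in the scanned range satisfies the equation.

No integer solutions with |y| ≤ 50.


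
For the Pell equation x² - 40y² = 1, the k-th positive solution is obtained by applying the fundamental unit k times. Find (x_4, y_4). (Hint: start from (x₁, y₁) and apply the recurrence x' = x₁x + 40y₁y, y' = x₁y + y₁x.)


Step 1: Find the fundamental solution (x₁, y₁) of x² - 40y² = 1.
  Expand √40 as a continued fraction. a₀ = ⌊√40⌋ = 6; iterate m_{k+1} = d_k·a_k − m_k, d_{k+1} = (40 − m_{k+1}²)/d_k, a_{k+1} = ⌊(a₀ + m_{k+1})/d_{k+1}⌋ (starting m₀ = 0, d₀ = 1), with convergents p_k = a_k·p_{k-1} + p_{k-2}, q_k = a_k·q_{k-1} + q_{k-2} (p₋₁ = 1, q₋₁ = 0):
  k = 0: a₀ = 6; p₀/q₀ = 6/1; p₀² − 40·q₀² = 36 − 40 = -4.
  k = 1: m = 6, d = 4, a = ⌊(6 + 6)/4⌋ = 3; p/q = (3·6 + 1)/(3·1 + 0) = 19/3; p² − 40·q² = 361 − 360 = 1.
  The first convergent with p² − 40·q² = 1 gives the fundamental solution (x₁, y₁) = (19, 3).
Step 2: Apply the recurrence (x_{n+1}, y_{n+1}) = (x₁x_n + 40y₁y_n, x₁y_n + y₁x_n) repeatedly.
  From (x_1, y_1) = (19, 3): x_2 = 19·19 + 40·3·3 = 721; y_2 = 19·3 + 3·19 = 114.
  From (x_2, y_2) = (721, 114): x_3 = 19·721 + 40·3·114 = 27379; y_3 = 19·114 + 3·721 = 4329.
  From (x_3, y_3) = (27379, 4329): x_4 = 19·27379 + 40·3·4329 = 1039681; y_4 = 19·4329 + 3·27379 = 164388.
Step 3: Verify x_4² - 40·y_4² = 1080936581761 - 1080936581760 = 1 (should be 1). ✓

(x_1, y_1) = (19, 3); (x_4, y_4) = (1039681, 164388).
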